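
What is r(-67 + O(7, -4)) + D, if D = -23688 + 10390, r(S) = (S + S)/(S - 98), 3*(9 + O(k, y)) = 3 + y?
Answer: -6954396/523 ≈ -13297.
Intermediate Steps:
O(k, y) = -8 + y/3 (O(k, y) = -9 + (3 + y)/3 = -9 + (1 + y/3) = -8 + y/3)
r(S) = 2*S/(-98 + S) (r(S) = (2*S)/(-98 + S) = 2*S/(-98 + S))
D = -13298
r(-67 + O(7, -4)) + D = 2*(-67 + (-8 + (1/3)*(-4)))/(-98 + (-67 + (-8 + (1/3)*(-4)))) - 13298 = 2*(-67 + (-8 - 4/3))/(-98 + (-67 + (-8 - 4/3))) - 13298 = 2*(-67 - 28/3)/(-98 + (-67 - 28/3)) - 13298 = 2*(-229/3)/(-98 - 229/3) - 13298 = 2*(-229/3)/(-523/3) - 13298 = 2*(-229/3)*(-3/523) - 13298 = 458/523 - 13298 = -6954396/523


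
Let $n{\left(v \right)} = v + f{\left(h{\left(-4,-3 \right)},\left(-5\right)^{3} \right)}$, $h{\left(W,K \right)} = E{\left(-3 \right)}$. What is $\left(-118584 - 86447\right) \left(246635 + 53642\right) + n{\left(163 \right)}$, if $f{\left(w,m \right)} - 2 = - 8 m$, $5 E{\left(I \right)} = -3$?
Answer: $-61566092422$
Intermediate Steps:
$E{\left(I \right)} = - \frac{3}{5}$ ($E{\left(I \right)} = \frac{1}{5} \left(-3\right) = - \frac{3}{5}$)
$h{\left(W,K \right)} = - \frac{3}{5}$
$f{\left(w,m \right)} = 2 - 8 m$
$n{\left(v \right)} = 1002 + v$ ($n{\left(v \right)} = v - \left(-2 + 8 \left(-5\right)^{3}\right) = v + \left(2 - -1000\right) = v + \left(2 + 1000\right) = v + 1002 = 1002 + v$)
$\left(-118584 - 86447\right) \left(246635 + 53642\right) + n{\left(163 \right)} = \left(-118584 - 86447\right) \left(246635 + 53642\right) + \left(1002 + 163\right) = \left(-205031\right) 300277 + 1165 = -61566093587 + 1165 = -61566092422$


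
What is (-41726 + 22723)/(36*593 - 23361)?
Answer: 19003/2013 ≈ 9.4401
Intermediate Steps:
(-41726 + 22723)/(36*593 - 23361) = -19003/(21348 - 23361) = -19003/(-2013) = -19003*(-1/2013) = 19003/2013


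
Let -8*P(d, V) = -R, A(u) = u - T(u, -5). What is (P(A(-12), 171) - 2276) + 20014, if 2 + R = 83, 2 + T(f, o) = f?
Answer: 141985/8 ≈ 17748.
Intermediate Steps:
T(f, o) = -2 + f
R = 81 (R = -2 + 83 = 81)
A(u) = 2 (A(u) = u - (-2 + u) = u + (2 - u) = 2)
P(d, V) = 81/8 (P(d, V) = -(-1)*81/8 = -⅛*(-81) = 81/8)
(P(A(-12), 171) - 2276) + 20014 = (81/8 - 2276) + 20014 = -18127/8 + 20014 = 141985/8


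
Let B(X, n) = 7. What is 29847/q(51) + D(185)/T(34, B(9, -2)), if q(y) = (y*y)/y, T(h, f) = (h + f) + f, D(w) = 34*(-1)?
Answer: 238487/408 ≈ 584.53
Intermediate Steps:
D(w) = -34
T(h, f) = h + 2*f (T(h, f) = (f + h) + f = h + 2*f)
q(y) = y (q(y) = y**2/y = y)
29847/q(51) + D(185)/T(34, B(9, -2)) = 29847/51 - 34/(34 + 2*7) = 29847*(1/51) - 34/(34 + 14) = 9949/17 - 34/48 = 9949/17 - 34*1/48 = 9949/17 - 17/24 = 238487/408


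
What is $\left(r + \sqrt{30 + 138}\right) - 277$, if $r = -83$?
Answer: $-360 + 2 \sqrt{42} \approx -347.04$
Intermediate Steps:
$\left(r + \sqrt{30 + 138}\right) - 277 = \left(-83 + \sqrt{30 + 138}\right) - 277 = \left(-83 + \sqrt{168}\right) - 277 = \left(-83 + 2 \sqrt{42}\right) - 277 = -360 + 2 \sqrt{42}$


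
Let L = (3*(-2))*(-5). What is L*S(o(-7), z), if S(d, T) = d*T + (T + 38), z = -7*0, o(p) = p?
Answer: 1140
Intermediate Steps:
z = 0
S(d, T) = 38 + T + T*d (S(d, T) = T*d + (38 + T) = 38 + T + T*d)
L = 30 (L = -6*(-5) = 30)
L*S(o(-7), z) = 30*(38 + 0 + 0*(-7)) = 30*(38 + 0 + 0) = 30*38 = 1140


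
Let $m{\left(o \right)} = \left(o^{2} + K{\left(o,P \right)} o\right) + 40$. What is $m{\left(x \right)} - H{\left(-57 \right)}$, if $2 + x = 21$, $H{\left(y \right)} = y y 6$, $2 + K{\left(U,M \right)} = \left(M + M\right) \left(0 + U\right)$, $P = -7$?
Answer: $-24185$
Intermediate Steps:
$K{\left(U,M \right)} = -2 + 2 M U$ ($K{\left(U,M \right)} = -2 + \left(M + M\right) \left(0 + U\right) = -2 + 2 M U$)
$H{\left(y \right)} = 6 y^{2}$ ($H{\left(y \right)} = y^{2} \cdot 6 = 6 y^{2}$)
$x = 19$ ($x = -2 + 21 = 19$)
$m{\left(o \right)} = 40 + o^{2} + o \left(-2 - 14 o\right)$ ($m{\left(o \right)} = \left(o^{2} + \left(-2 + 2 \left(-7\right) o\right) o\right) + 40 = \left(o^{2} + \left(-2 - 14 o\right) o\right) + 40 = \left(o^{2} + o \left(-2 - 14 o\right)\right) + 40 = 40 + o^{2} + o \left(-2 - 14 o\right)$)
$m{\left(x \right)} - H{\left(-57 \right)} = \left(40 - 13 \cdot 19^{2} - 38\right) - 6 \left(-57\right)^{2} = \left(40 - 4693 - 38\right) - 6 \cdot 3249 = \left(40 - 4693 - 38\right) - 19494 = -4691 - 19494 = -24185$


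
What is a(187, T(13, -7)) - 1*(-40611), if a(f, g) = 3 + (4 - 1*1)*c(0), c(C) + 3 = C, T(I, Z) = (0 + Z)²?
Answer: 40605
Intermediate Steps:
T(I, Z) = Z²
c(C) = -3 + C
a(f, g) = -6 (a(f, g) = 3 + (4 - 1*1)*(-3 + 0) = 3 + (4 - 1)*(-3) = 3 + 3*(-3) = 3 - 9 = -6)
a(187, T(13, -7)) - 1*(-40611) = -6 - 1*(-40611) = -6 + 40611 = 40605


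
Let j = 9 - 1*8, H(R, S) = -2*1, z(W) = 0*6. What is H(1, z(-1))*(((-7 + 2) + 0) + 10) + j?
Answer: -9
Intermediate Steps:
z(W) = 0
H(R, S) = -2
j = 1 (j = 9 - 8 = 1)
H(1, z(-1))*(((-7 + 2) + 0) + 10) + j = -2*(((-7 + 2) + 0) + 10) + 1 = -2*((-5 + 0) + 10) + 1 = -2*(-5 + 10) + 1 = -2*5 + 1 = -10 + 1 = -9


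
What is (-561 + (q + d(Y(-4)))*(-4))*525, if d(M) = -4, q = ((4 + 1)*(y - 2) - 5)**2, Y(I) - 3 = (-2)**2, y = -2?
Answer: -1598625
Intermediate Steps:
Y(I) = 7 (Y(I) = 3 + (-2)**2 = 3 + 4 = 7)
q = 625 (q = ((4 + 1)*(-2 - 2) - 5)**2 = (5*(-4) - 5)**2 = (-20 - 5)**2 = (-25)**2 = 625)
(-561 + (q + d(Y(-4)))*(-4))*525 = (-561 + (625 - 4)*(-4))*525 = (-561 + 621*(-4))*525 = (-561 - 2484)*525 = -3045*525 = -1598625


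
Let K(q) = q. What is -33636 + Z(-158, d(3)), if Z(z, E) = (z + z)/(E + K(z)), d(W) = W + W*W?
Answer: -2455270/73 ≈ -33634.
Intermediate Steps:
d(W) = W + W²
Z(z, E) = 2*z/(E + z) (Z(z, E) = (z + z)/(E + z) = (2*z)/(E + z) = 2*z/(E + z))
-33636 + Z(-158, d(3)) = -33636 + 2*(-158)/(3*(1 + 3) - 158) = -33636 + 2*(-158)/(3*4 - 158) = -33636 + 2*(-158)/(12 - 158) = -33636 + 2*(-158)/(-146) = -33636 + 2*(-158)*(-1/146) = -33636 + 158/73 = -2455270/73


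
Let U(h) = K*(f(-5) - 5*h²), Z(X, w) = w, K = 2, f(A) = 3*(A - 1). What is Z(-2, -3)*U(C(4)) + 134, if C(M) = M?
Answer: 722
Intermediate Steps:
f(A) = -3 + 3*A (f(A) = 3*(-1 + A) = -3 + 3*A)
U(h) = -36 - 10*h² (U(h) = 2*((-3 + 3*(-5)) - 5*h²) = 2*((-3 - 15) - 5*h²) = 2*(-18 - 5*h²) = -36 - 10*h²)
Z(-2, -3)*U(C(4)) + 134 = -3*(-36 - 10*4²) + 134 = -3*(-36 - 10*16) + 134 = -3*(-36 - 160) + 134 = -3*(-196) + 134 = 588 + 134 = 722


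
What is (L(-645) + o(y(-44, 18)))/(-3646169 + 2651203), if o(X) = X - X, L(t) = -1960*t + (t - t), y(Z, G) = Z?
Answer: -90300/71069 ≈ -1.2706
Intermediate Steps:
L(t) = -1960*t (L(t) = -1960*t + 0 = -1960*t)
o(X) = 0
(L(-645) + o(y(-44, 18)))/(-3646169 + 2651203) = (-1960*(-645) + 0)/(-3646169 + 2651203) = (1264200 + 0)/(-994966) = 1264200*(-1/994966) = -90300/71069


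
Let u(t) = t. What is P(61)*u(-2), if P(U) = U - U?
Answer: 0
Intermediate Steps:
P(U) = 0
P(61)*u(-2) = 0*(-2) = 0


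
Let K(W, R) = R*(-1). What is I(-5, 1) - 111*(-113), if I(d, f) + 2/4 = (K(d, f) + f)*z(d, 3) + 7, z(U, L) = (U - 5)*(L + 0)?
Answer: 25099/2 ≈ 12550.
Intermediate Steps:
K(W, R) = -R
z(U, L) = L*(-5 + U) (z(U, L) = (-5 + U)*L = L*(-5 + U))
I(d, f) = 13/2 (I(d, f) = -½ + ((-f + f)*(3*(-5 + d)) + 7) = -½ + (0*(-15 + 3*d) + 7) = -½ + (0 + 7) = -½ + 7 = 13/2)
I(-5, 1) - 111*(-113) = 13/2 - 111*(-113) = 13/2 + 12543 = 25099/2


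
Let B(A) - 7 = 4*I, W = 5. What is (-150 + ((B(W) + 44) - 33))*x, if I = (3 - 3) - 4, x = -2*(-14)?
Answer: -4144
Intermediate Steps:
x = 28
I = -4 (I = 0 - 4 = -4)
B(A) = -9 (B(A) = 7 + 4*(-4) = 7 - 16 = -9)
(-150 + ((B(W) + 44) - 33))*x = (-150 + ((-9 + 44) - 33))*28 = (-150 + (35 - 33))*28 = (-150 + 2)*28 = -148*28 = -4144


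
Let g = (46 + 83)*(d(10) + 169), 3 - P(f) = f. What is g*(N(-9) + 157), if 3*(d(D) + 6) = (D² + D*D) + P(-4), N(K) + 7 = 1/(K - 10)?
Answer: 85264872/19 ≈ 4.4876e+6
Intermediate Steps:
N(K) = -7 + 1/(-10 + K) (N(K) = -7 + 1/(K - 10) = -7 + 1/(-10 + K))
P(f) = 3 - f
d(D) = -11/3 + 2*D²/3 (d(D) = -6 + ((D² + D*D) + (3 - 1*(-4)))/3 = -6 + ((D² + D²) + (3 + 4))/3 = -6 + (2*D² + 7)/3 = -6 + (7 + 2*D²)/3 = -6 + (7/3 + 2*D²/3) = -11/3 + 2*D²/3)
g = 29928 (g = (46 + 83)*((-11/3 + (⅔)*10²) + 169) = 129*((-11/3 + (⅔)*100) + 169) = 129*((-11/3 + 200/3) + 169) = 129*(63 + 169) = 129*232 = 29928)
g*(N(-9) + 157) = 29928*((71 - 7*(-9))/(-10 - 9) + 157) = 29928*((71 + 63)/(-19) + 157) = 29928*(-1/19*134 + 157) = 29928*(-134/19 + 157) = 29928*(2849/19) = 85264872/19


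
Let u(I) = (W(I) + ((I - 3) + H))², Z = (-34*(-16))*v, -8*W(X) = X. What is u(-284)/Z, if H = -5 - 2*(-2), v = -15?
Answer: -51005/6528 ≈ -7.8133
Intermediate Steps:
W(X) = -X/8
H = -1 (H = -5 + 4 = -1)
Z = -8160 (Z = -34*(-16)*(-15) = 544*(-15) = -8160)
u(I) = (-4 + 7*I/8)² (u(I) = (-I/8 + ((I - 3) - 1))² = (-I/8 + ((-3 + I) - 1))² = (-I/8 + (-4 + I))² = (-4 + 7*I/8)²)
u(-284)/Z = ((-32 + 7*(-284))²/64)/(-8160) = ((-32 - 1988)²/64)*(-1/8160) = ((1/64)*(-2020)²)*(-1/8160) = ((1/64)*4080400)*(-1/8160) = (255025/4)*(-1/8160) = -51005/6528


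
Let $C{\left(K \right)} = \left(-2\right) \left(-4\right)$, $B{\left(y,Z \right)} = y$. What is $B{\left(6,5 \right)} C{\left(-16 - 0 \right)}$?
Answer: $48$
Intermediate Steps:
$C{\left(K \right)} = 8$
$B{\left(6,5 \right)} C{\left(-16 - 0 \right)} = 6 \cdot 8 = 48$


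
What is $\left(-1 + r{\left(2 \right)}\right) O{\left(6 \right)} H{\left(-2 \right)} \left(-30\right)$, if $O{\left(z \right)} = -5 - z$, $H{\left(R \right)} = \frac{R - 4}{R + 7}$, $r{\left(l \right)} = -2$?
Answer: $1188$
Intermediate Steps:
$H{\left(R \right)} = \frac{-4 + R}{7 + R}$
$\left(-1 + r{\left(2 \right)}\right) O{\left(6 \right)} H{\left(-2 \right)} \left(-30\right) = \left(-1 - 2\right) \left(-5 - 6\right) \frac{-4 - 2}{7 - 2} \left(-30\right) = - 3 \left(-5 - 6\right) \frac{1}{5} \left(-6\right) \left(-30\right) = \left(-3\right) \left(-11\right) \frac{1}{5} \left(-6\right) \left(-30\right) = 33 \left(- \frac{6}{5}\right) \left(-30\right) = \left(- \frac{198}{5}\right) \left(-30\right) = 1188$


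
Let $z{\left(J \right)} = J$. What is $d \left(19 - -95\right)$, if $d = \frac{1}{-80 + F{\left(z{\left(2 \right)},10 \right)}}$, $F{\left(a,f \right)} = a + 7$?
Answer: $- \frac{114}{71} \approx -1.6056$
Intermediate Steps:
$F{\left(a,f \right)} = 7 + a$
$d = - \frac{1}{71}$ ($d = \frac{1}{-80 + \left(7 + 2\right)} = \frac{1}{-80 + 9} = \frac{1}{-71} = - \frac{1}{71} \approx -0.014085$)
$d \left(19 - -95\right) = - \frac{19 - -95}{71} = - \frac{19 + 95}{71} = \left(- \frac{1}{71}\right) 114 = - \frac{114}{71}$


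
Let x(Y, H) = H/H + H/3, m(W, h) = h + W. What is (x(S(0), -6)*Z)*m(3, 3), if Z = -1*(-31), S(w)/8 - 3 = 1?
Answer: -186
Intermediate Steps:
S(w) = 32 (S(w) = 24 + 8*1 = 24 + 8 = 32)
m(W, h) = W + h
x(Y, H) = 1 + H/3 (x(Y, H) = 1 + H*(⅓) = 1 + H/3)
Z = 31
(x(S(0), -6)*Z)*m(3, 3) = ((1 + (⅓)*(-6))*31)*(3 + 3) = ((1 - 2)*31)*6 = -1*31*6 = -31*6 = -186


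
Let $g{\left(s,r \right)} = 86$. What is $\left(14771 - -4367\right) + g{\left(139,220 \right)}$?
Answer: $19224$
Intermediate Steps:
$\left(14771 - -4367\right) + g{\left(139,220 \right)} = \left(14771 - -4367\right) + 86 = \left(14771 + 4367\right) + 86 = 19138 + 86 = 19224$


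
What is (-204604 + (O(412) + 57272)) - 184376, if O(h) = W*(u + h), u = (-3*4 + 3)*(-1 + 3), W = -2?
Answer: -332496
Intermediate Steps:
u = -18 (u = (-12 + 3)*2 = -9*2 = -18)
O(h) = 36 - 2*h (O(h) = -2*(-18 + h) = 36 - 2*h)
(-204604 + (O(412) + 57272)) - 184376 = (-204604 + ((36 - 2*412) + 57272)) - 184376 = (-204604 + ((36 - 824) + 57272)) - 184376 = (-204604 + (-788 + 57272)) - 184376 = (-204604 + 56484) - 184376 = -148120 - 184376 = -332496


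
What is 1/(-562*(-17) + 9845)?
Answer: 1/19399 ≈ 5.1549e-5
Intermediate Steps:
1/(-562*(-17) + 9845) = 1/(9554 + 9845) = 1/19399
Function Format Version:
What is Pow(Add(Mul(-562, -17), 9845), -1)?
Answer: Rational(1, 19399) ≈ 5.1549e-5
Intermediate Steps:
Pow(Add(Mul(-562, -17), 9845), -1) = Pow(Add(9554, 9845), -1) = Pow(19399, -1) = Rational(1, 19399)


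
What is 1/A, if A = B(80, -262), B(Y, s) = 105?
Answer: 1/105 ≈ 0.0095238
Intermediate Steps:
A = 105
1/A = 1/105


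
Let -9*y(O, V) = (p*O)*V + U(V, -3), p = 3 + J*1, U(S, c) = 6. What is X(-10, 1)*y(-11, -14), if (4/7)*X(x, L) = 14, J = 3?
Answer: -7595/3 ≈ -2531.7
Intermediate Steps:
p = 6 (p = 3 + 3*1 = 3 + 3 = 6)
X(x, L) = 49/2 (X(x, L) = (7/4)*14 = 49/2)
y(O, V) = -⅔ - 2*O*V/3 (y(O, V) = -((6*O)*V + 6)/9 = -(6*O*V + 6)/9 = -(6 + 6*O*V)/9 = -⅔ - 2*O*V/3)
X(-10, 1)*y(-11, -14) = 49*(-⅔ - ⅔*(-11)*(-14))/2 = 49*(-⅔ - 308/3)/2 = (49/2)*(-310/3) = -7595/3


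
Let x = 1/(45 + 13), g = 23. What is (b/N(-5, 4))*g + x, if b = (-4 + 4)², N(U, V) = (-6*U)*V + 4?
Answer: 1/58 ≈ 0.017241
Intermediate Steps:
N(U, V) = 4 - 6*U*V (N(U, V) = -6*U*V + 4 = 4 - 6*U*V)
b = 0 (b = 0² = 0)
x = 1/58 ≈ 0.017241
(b/N(-5, 4))*g + x = (0/(4 - 6*(-5)*4))*23 + 1/58 = (0/(4 + 120))*23 + 1/58 = (0/124)*23 + 1/58 = (0*(1/124))*23 + 1/58 = 0*23 + 1/58 = 0 + 1/58 = 1/58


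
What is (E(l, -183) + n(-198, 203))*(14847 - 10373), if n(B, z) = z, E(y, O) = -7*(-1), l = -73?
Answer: 939540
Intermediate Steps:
E(y, O) = 7
(E(l, -183) + n(-198, 203))*(14847 - 10373) = (7 + 203)*(14847 - 10373) = 210*4474 = 939540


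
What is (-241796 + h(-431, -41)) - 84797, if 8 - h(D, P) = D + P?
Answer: -326113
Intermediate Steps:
h(D, P) = 8 - D - P (h(D, P) = 8 - (D + P) = 8 + (-D - P) = 8 - D - P)
(-241796 + h(-431, -41)) - 84797 = (-241796 + (8 - 1*(-431) - 1*(-41))) - 84797 = (-241796 + (8 + 431 + 41)) - 84797 = (-241796 + 480) - 84797 = -241316 - 84797 = -326113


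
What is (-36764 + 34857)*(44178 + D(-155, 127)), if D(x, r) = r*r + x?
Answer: -114709864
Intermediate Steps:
D(x, r) = x + r**2 (D(x, r) = r**2 + x = x + r**2)
(-36764 + 34857)*(44178 + D(-155, 127)) = (-36764 + 34857)*(44178 + (-155 + 127**2)) = -1907*(44178 + (-155 + 16129)) = -1907*(44178 + 15974) = -1907*60152 = -114709864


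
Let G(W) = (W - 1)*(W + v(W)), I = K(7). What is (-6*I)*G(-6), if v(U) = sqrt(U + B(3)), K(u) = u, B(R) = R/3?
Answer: -1764 + 294*I*sqrt(5) ≈ -1764.0 + 657.4*I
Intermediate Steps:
B(R) = R/3 (B(R) = R*(1/3) = R/3)
v(U) = sqrt(1 + U) (v(U) = sqrt(U + (1/3)*3) = sqrt(U + 1) = sqrt(1 + U))
I = 7
G(W) = (-1 + W)*(W + sqrt(1 + W)) (G(W) = (W - 1)*(W + sqrt(1 + W)) = (-1 + W)*(W + sqrt(1 + W)))
(-6*I)*G(-6) = (-6*7)*((-6)**2 - 1*(-6) - sqrt(1 - 6) - 6*sqrt(1 - 6)) = -42*(36 + 6 - sqrt(-5) - 6*I*sqrt(5)) = -42*(36 + 6 - I*sqrt(5) - 6*I*sqrt(5)) = -42*(42 - 7*I*sqrt(5)) = -1764 + 294*I*sqrt(5)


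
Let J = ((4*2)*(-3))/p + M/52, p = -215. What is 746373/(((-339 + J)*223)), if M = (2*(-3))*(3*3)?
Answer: -60467030/6141197 ≈ -9.8461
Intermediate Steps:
M = -54 (M = -6*9 = -54)
J = -5181/5590 (J = ((4*2)*(-3))/(-215) - 54/52 = (8*(-3))*(-1/215) - 54*1/52 = -24*(-1/215) - 27/26 = 24/215 - 27/26 = -5181/5590 ≈ -0.92683)
746373/(((-339 + J)*223)) = 746373/(((-339 - 5181/5590)*223)) = 746373/((-1900191/5590*223)) = 746373/(-423742593/5590) = 746373*(-5590/423742593) = -60467030/6141197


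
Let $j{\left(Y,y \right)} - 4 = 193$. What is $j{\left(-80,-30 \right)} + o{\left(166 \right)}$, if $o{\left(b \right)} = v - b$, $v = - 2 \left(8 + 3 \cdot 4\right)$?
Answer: $-9$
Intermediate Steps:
$j{\left(Y,y \right)} = 197$ ($j{\left(Y,y \right)} = 4 + 193 = 197$)
$v = -40$ ($v = - 2 \left(8 + 12\right) = \left(-2\right) 20 = -40$)
$o{\left(b \right)} = -40 - b$
$j{\left(-80,-30 \right)} + o{\left(166 \right)} = 197 - 206 = -9$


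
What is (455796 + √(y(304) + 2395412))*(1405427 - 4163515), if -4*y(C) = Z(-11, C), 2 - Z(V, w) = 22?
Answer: -1257125478048 - 2758088*√2395417 ≈ -1.2614e+12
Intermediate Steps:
Z(V, w) = -20 (Z(V, w) = 2 - 1*22 = 2 - 22 = -20)
y(C) = 5 (y(C) = -¼*(-20) = 5)
(455796 + √(y(304) + 2395412))*(1405427 - 4163515) = (455796 + √(5 + 2395412))*(1405427 - 4163515) = (455796 + √2395417)*(-2758088) = -1257125478048 - 2758088*√2395417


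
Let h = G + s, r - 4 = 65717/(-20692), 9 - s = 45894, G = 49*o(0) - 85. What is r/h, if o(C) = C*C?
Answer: -17051/951211240 ≈ -1.7926e-5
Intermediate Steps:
o(C) = C**2
G = -85 (G = 49*0**2 - 85 = 49*0 - 85 = 0 - 85 = -85)
s = -45885 (s = 9 - 1*45894 = 9 - 45894 = -45885)
r = 17051/20692 (r = 4 + 65717/(-20692) = 4 + 65717*(-1/20692) = 4 - 65717/20692 = 17051/20692 ≈ 0.82404)
h = -45970 (h = -85 - 45885 = -45970)
r/h = (17051/20692)/(-45970) = (17051/20692)*(-1/45970) = -17051/951211240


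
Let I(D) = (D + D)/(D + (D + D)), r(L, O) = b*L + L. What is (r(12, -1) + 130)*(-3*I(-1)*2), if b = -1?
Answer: -520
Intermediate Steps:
r(L, O) = 0 (r(L, O) = -L + L = 0)
I(D) = ⅔ (I(D) = (2*D)/(D + 2*D) = (2*D)/((3*D)) = (2*D)*(1/(3*D)) = ⅔)
(r(12, -1) + 130)*(-3*I(-1)*2) = (0 + 130)*(-3*⅔*2) = 130*(-2*2) = 130*(-4) = -520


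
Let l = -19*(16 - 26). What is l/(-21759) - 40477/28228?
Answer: -886102363/614213052 ≈ -1.4427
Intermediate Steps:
l = 190 (l = -19*(-10) = 190)
l/(-21759) - 40477/28228 = 190/(-21759) - 40477/28228 = 190*(-1/21759) - 40477*1/28228 = -190/21759 - 40477/28228 = -886102363/614213052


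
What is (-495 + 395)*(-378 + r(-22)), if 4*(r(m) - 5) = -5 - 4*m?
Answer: 35225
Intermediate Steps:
r(m) = 15/4 - m (r(m) = 5 + (-5 - 4*m)/4 = 5 + (-5/4 - m) = 15/4 - m)
(-495 + 395)*(-378 + r(-22)) = (-495 + 395)*(-378 + (15/4 - 1*(-22))) = -100*(-378 + (15/4 + 22)) = -100*(-378 + 103/4) = -100*(-1409/4) = 35225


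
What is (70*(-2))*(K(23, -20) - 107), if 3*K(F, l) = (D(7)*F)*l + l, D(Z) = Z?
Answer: 166180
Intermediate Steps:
K(F, l) = l/3 + 7*F*l/3 (K(F, l) = ((7*F)*l + l)/3 = (7*F*l + l)/3 = (l + 7*F*l)/3 = l/3 + 7*F*l/3)
(70*(-2))*(K(23, -20) - 107) = (70*(-2))*((⅓)*(-20)*(1 + 7*23) - 107) = -140*((⅓)*(-20)*(1 + 161) - 107) = -140*((⅓)*(-20)*162 - 107) = -140*(-1080 - 107) = -140*(-1187) = 166180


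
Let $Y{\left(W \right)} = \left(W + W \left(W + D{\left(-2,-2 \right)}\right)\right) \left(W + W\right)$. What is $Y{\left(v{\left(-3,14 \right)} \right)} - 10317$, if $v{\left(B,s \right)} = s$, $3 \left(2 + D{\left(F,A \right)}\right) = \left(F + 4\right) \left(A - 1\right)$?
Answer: $-6005$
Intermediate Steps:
$D{\left(F,A \right)} = -2 + \frac{\left(-1 + A\right) \left(4 + F\right)}{3}$ ($D{\left(F,A \right)} = -2 + \frac{\left(F + 4\right) \left(A - 1\right)}{3} = -2 + \frac{\left(4 + F\right) \left(-1 + A\right)}{3} = -2 + \frac{\left(-1 + A\right) \left(4 + F\right)}{3}$)
$Y{\left(W \right)} = 2 W \left(W + W \left(-4 + W\right)\right)$ ($Y{\left(W \right)} = \left(W + W \left(W + \left(- \frac{10}{3} - - \frac{2}{3} + \frac{4}{3} \left(-2\right) + \frac{1}{3} \left(-2\right) \left(-2\right)\right)\right)\right) \left(W + W\right) = \left(W + W \left(W + \left(- \frac{10}{3} + \frac{2}{3} - \frac{8}{3} + \frac{4}{3}\right)\right)\right) 2 W = \left(W + W \left(W - 4\right)\right) 2 W = \left(W + W \left(-4 + W\right)\right) 2 W = 2 W \left(W + W \left(-4 + W\right)\right)$)
$Y{\left(v{\left(-3,14 \right)} \right)} - 10317 = 2 \cdot 14^{2} \left(-3 + 14\right) - 10317 = 2 \cdot 196 \cdot 11 - 10317 = 4312 - 10317 = -6005$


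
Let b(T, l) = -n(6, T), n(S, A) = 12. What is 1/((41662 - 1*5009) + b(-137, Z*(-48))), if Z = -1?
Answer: 1/36641 ≈ 2.7292e-5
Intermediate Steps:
b(T, l) = -12 (b(T, l) = -1*12 = -12)
1/((41662 - 1*5009) + b(-137, Z*(-48))) = 1/((41662 - 1*5009) - 12) = 1/((41662 - 5009) - 12) = 1/(36653 - 12) = 1/36641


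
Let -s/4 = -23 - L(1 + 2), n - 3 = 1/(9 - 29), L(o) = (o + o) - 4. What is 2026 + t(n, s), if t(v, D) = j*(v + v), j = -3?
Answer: 20083/10 ≈ 2008.3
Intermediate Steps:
L(o) = -4 + 2*o (L(o) = 2*o - 4 = -4 + 2*o)
n = 59/20 (n = 3 + 1/(9 - 29) = 3 + 1/(-20) = 3 - 1/20 = 59/20 ≈ 2.9500)
s = 100 (s = -4*(-23 - (-4 + 2*(1 + 2))) = -4*(-23 - (-4 + 2*3)) = -4*(-23 - (-4 + 6)) = -4*(-23 - 1*2) = -4*(-23 - 2) = -4*(-25) = 100)
t(v, D) = -6*v (t(v, D) = -3*(v + v) = -6*v)
2026 + t(n, s) = 2026 - 6*59/20 = 2026 - 177/10 = 20083/10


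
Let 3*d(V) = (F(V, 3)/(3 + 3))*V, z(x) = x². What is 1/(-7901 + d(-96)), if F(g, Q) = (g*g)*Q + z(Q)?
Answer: -1/155405 ≈ -6.4348e-6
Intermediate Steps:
F(g, Q) = Q² + Q*g² (F(g, Q) = (g*g)*Q + Q² = g²*Q + Q² = Q*g² + Q² = Q² + Q*g²)
d(V) = V*(3/2 + V²/2)/3 (d(V) = (((3*(3 + V²))/(3 + 3))*V)/3 = (((9 + 3*V²)/6)*V)/3 = (((9 + 3*V²)*(⅙))*V)/3 = ((3/2 + V²/2)*V)/3 = (V*(3/2 + V²/2))/3 = V*(3/2 + V²/2)/3)
1/(-7901 + d(-96)) = 1/(-7901 + (⅙)*(-96)*(3 + (-96)²)) = 1/(-7901 + (⅙)*(-96)*(3 + 9216)) = 1/(-7901 + (⅙)*(-96)*9219) = 1/(-7901 - 147504) = 1/(-155405) = -1/155405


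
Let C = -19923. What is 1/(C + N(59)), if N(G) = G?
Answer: -1/19864 ≈ -5.0342e-5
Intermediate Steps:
1/(C + N(59)) = 1/(-19923 + 59) = 1/(-19864) = -1/19864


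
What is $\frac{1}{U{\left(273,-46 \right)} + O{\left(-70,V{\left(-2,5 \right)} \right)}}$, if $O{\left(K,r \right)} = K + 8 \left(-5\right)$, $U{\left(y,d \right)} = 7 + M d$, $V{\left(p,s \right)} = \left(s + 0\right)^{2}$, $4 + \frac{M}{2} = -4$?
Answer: $\frac{1}{633} \approx 0.0015798$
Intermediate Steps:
$M = -16$ ($M = -8 + 2 \left(-4\right) = -8 - 8 = -16$)
$V{\left(p,s \right)} = s^{2}$
$U{\left(y,d \right)} = 7 - 16 d$
$O{\left(K,r \right)} = -40 + K$ ($O{\left(K,r \right)} = K - 40 = -40 + K$)
$\frac{1}{U{\left(273,-46 \right)} + O{\left(-70,V{\left(-2,5 \right)} \right)}} = \frac{1}{\left(7 - -736\right) - 110} = \frac{1}{\left(7 + 736\right) - 110} = \frac{1}{743 - 110} = \frac{1}{633}$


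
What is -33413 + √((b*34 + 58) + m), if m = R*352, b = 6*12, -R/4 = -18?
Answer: -33413 + 5*√1114 ≈ -33246.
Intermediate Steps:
R = 72 (R = -4*(-18) = 72)
b = 72
m = 25344 (m = 72*352 = 25344)
-33413 + √((b*34 + 58) + m) = -33413 + √((72*34 + 58) + 25344) = -33413 + √((2448 + 58) + 25344) = -33413 + √(2506 + 25344) = -33413 + √27850 = -33413 + 5*√1114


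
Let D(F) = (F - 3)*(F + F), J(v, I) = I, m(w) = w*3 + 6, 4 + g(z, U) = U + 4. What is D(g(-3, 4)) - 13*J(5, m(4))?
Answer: -226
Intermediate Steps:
g(z, U) = U (g(z, U) = -4 + (U + 4) = -4 + (4 + U) = U)
m(w) = 6 + 3*w (m(w) = 3*w + 6 = 6 + 3*w)
D(F) = 2*F*(-3 + F) (D(F) = (-3 + F)*(2*F) = 2*F*(-3 + F))
D(g(-3, 4)) - 13*J(5, m(4)) = 2*4*(-3 + 4) - 13*(6 + 3*4) = 2*4*1 - 13*(6 + 12) = 8 - 13*18 = 8 - 234 = -226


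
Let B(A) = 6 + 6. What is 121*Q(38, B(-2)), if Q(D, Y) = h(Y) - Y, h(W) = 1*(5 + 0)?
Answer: -847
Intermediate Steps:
h(W) = 5 (h(W) = 1*5 = 5)
B(A) = 12
Q(D, Y) = 5 - Y
121*Q(38, B(-2)) = 121*(5 - 1*12) = 121*(5 - 12) = 121*(-7) = -847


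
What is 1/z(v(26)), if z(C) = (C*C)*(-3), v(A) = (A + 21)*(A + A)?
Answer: -1/17919408 ≈ -5.5805e-8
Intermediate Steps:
v(A) = 2*A*(21 + A) (v(A) = (21 + A)*(2*A) = 2*A*(21 + A))
z(C) = -3*C² (z(C) = C²*(-3) = -3*C²)
1/z(v(26)) = 1/(-3*2704*(21 + 26)²) = 1/(-3*(2*26*47)²) = 1/(-3*2444²) = 1/(-3*5973136) = 1/(-17919408) = -1/17919408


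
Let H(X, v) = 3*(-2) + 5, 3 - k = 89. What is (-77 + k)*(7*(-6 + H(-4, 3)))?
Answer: 7987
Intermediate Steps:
k = -86 (k = 3 - 1*89 = 3 - 89 = -86)
H(X, v) = -1 (H(X, v) = -6 + 5 = -1)
(-77 + k)*(7*(-6 + H(-4, 3))) = (-77 - 86)*(7*(-6 - 1)) = -1141*(-7) = -163*(-49) = 7987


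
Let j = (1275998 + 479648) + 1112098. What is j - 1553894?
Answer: 1313850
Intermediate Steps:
j = 2867744 (j = 1755646 + 1112098 = 2867744)
j - 1553894 = 2867744 - 1553894 = 1313850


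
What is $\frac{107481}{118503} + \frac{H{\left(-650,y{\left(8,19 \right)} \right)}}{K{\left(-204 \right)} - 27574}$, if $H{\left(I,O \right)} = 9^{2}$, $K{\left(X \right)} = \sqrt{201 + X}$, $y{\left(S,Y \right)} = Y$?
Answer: $\frac{2468359608149}{2730328795089} - \frac{81 i \sqrt{3}}{760325479} \approx 0.90405 - 1.8452 \cdot 10^{-7} i$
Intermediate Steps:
$H{\left(I,O \right)} = 81$
$\frac{107481}{118503} + \frac{H{\left(-650,y{\left(8,19 \right)} \right)}}{K{\left(-204 \right)} - 27574} = \frac{107481}{118503} + \frac{81}{\sqrt{201 - 204} - 27574} = 107481 \cdot \frac{1}{118503} + \frac{81}{\sqrt{-3} - 27574} = \frac{3257}{3591} + \frac{81}{i \sqrt{3} - 27574} = \frac{3257}{3591} + \frac{81}{-27574 + i \sqrt{3}}$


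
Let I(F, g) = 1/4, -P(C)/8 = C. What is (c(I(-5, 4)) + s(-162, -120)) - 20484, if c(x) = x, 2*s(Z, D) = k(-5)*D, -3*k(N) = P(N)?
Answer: -78735/4 ≈ -19684.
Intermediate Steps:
P(C) = -8*C
I(F, g) = ¼
k(N) = 8*N/3 (k(N) = -(-8)*N/3 = 8*N/3)
s(Z, D) = -20*D/3 (s(Z, D) = (((8/3)*(-5))*D)/2 = (-40*D/3)/2 = -20*D/3)
(c(I(-5, 4)) + s(-162, -120)) - 20484 = (¼ - 20/3*(-120)) - 20484 = (¼ + 800) - 20484 = 3201/4 - 20484 = -78735/4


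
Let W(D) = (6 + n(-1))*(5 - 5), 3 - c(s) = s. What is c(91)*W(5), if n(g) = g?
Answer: 0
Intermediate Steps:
c(s) = 3 - s
W(D) = 0 (W(D) = (6 - 1)*(5 - 5) = 5*0 = 0)
c(91)*W(5) = (3 - 1*91)*0 = (3 - 91)*0 = -88*0 = 0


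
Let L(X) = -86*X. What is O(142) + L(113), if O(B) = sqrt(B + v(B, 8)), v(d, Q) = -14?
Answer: -9718 + 8*sqrt(2) ≈ -9706.7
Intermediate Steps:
O(B) = sqrt(-14 + B) (O(B) = sqrt(B - 14) = sqrt(-14 + B))
O(142) + L(113) = sqrt(-14 + 142) - 86*113 = sqrt(128) - 9718 = 8*sqrt(2) - 9718 = -9718 + 8*sqrt(2)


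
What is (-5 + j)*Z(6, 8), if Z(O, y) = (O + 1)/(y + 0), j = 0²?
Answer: -35/8 ≈ -4.3750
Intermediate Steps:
j = 0
Z(O, y) = (1 + O)/y
(-5 + j)*Z(6, 8) = (-5 + 0)*((1 + 6)/8) = -5*7/8 = -35/8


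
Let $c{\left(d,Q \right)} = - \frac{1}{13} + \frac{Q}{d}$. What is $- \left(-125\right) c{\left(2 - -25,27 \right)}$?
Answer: $\frac{1500}{13} \approx 115.38$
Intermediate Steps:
$c{\left(d,Q \right)} = - \frac{1}{13} + \frac{Q}{d}$ ($c{\left(d,Q \right)} = \left(-1\right) \frac{1}{13} + \frac{Q}{d} = - \frac{1}{13} + \frac{Q}{d}$)
$- \left(-125\right) c{\left(2 - -25,27 \right)} = - \left(-125\right) \frac{27 - \frac{2 - -25}{13}}{2 - -25} = - \left(-125\right) \frac{27 - \frac{2 + 25}{13}}{2 + 25} = - \left(-125\right) \frac{27 - \frac{27}{13}}{27} = - \left(-125\right) \frac{1}{27} \cdot \frac{324}{13} = - \frac{\left(-125\right) 12}{13} = \left(-1\right) \left(- \frac{1500}{13}\right) = \frac{1500}{13}$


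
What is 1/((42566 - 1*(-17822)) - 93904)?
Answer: -1/33516 ≈ -2.9836e-5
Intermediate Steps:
1/((42566 - 1*(-17822)) - 93904) = 1/((42566 + 17822) - 93904) = 1/(60388 - 93904) = 1/(-33516) = -1/33516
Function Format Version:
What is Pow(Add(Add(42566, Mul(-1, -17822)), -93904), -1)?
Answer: Rational(-1, 33516) ≈ -2.9836e-5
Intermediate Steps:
Pow(Add(Add(42566, Mul(-1, -17822)), -93904), -1) = Pow(Add(Add(42566, 17822), -93904), -1) = Pow(Add(60388, -93904), -1) = Pow(-33516, -1) = Rational(-1, 33516)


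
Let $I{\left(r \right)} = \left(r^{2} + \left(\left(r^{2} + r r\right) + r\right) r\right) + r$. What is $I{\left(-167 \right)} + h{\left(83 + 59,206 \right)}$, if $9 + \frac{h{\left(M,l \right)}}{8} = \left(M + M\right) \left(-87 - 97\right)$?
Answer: $-9677435$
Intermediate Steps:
$I{\left(r \right)} = r + r^{2} + r \left(r + 2 r^{2}\right)$ ($I{\left(r \right)} = \left(r^{2} + \left(\left(r^{2} + r^{2}\right) + r\right) r\right) + r = \left(r^{2} + \left(2 r^{2} + r\right) r\right) + r = \left(r^{2} + \left(r + 2 r^{2}\right) r\right) + r = \left(r^{2} + r \left(r + 2 r^{2}\right)\right) + r = r + r^{2} + r \left(r + 2 r^{2}\right)$)
$h{\left(M,l \right)} = -72 - 2944 M$ ($h{\left(M,l \right)} = -72 + 8 \left(M + M\right) \left(-87 - 97\right) = -72 + 8 \cdot 2 M \left(-184\right) = -72 + 8 \left(- 368 M\right) = -72 - 2944 M$)
$I{\left(-167 \right)} + h{\left(83 + 59,206 \right)} = - 167 \left(1 + 2 \left(-167\right) + 2 \left(-167\right)^{2}\right) - \left(72 + 2944 \left(83 + 59\right)\right) = - 167 \left(1 - 334 + 2 \cdot 27889\right) - 418120 = - 167 \left(1 - 334 + 55778\right) - 418120 = \left(-167\right) 55445 - 418120 = -9259315 - 418120 = -9677435$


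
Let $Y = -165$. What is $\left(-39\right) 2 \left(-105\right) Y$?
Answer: $-1351350$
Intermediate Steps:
$\left(-39\right) 2 \left(-105\right) Y = \left(-39\right) 2 \left(-105\right) \left(-165\right) = \left(-78\right) \left(-105\right) \left(-165\right) = 8190 \left(-165\right) = -1351350$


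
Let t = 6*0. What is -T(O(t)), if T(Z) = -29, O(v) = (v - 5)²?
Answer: 29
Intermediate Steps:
t = 0
O(v) = (-5 + v)²
-T(O(t)) = -1*(-29) = 29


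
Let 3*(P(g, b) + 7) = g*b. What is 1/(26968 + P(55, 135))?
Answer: 1/29436 ≈ 3.3972e-5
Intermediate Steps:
P(g, b) = -7 + b*g/3 (P(g, b) = -7 + (g*b)/3 = -7 + (b*g)/3 = -7 + b*g/3)
1/(26968 + P(55, 135)) = 1/(26968 + (-7 + (1/3)*135*55)) = 1/(26968 + (-7 + 2475)) = 1/(26968 + 2468) = 1/29436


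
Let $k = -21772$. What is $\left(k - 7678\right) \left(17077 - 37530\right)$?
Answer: $602340850$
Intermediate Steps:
$\left(k - 7678\right) \left(17077 - 37530\right) = \left(-21772 - 7678\right) \left(17077 - 37530\right) = \left(-29450\right) \left(-20453\right) = 602340850$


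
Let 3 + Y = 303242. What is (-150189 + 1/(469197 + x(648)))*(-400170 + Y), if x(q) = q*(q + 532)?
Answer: 17962161980205752/1233837 ≈ 1.4558e+10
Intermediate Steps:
x(q) = q*(532 + q)
Y = 303239 (Y = -3 + 303242 = 303239)
(-150189 + 1/(469197 + x(648)))*(-400170 + Y) = (-150189 + 1/(469197 + 648*(532 + 648)))*(-400170 + 303239) = (-150189 + 1/(469197 + 648*1180))*(-96931) = (-150189 + 1/(469197 + 764640))*(-96931) = (-150189 + 1/1233837)*(-96931) = -185308745192/1233837*(-96931) = 17962161980205752/1233837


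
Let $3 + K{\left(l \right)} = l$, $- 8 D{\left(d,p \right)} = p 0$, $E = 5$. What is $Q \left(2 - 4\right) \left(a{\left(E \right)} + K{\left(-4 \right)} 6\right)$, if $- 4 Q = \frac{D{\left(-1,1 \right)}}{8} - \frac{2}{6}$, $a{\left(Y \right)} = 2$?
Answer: $\frac{20}{3} \approx 6.6667$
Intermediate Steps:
$D{\left(d,p \right)} = 0$ ($D{\left(d,p \right)} = - \frac{p 0}{8} = \left(- \frac{1}{8}\right) 0 = 0$)
$K{\left(l \right)} = -3 + l$
$Q = \frac{1}{12}$ ($Q = - \frac{\frac{0}{8} - \frac{2}{6}}{4} = - \frac{0 \cdot \frac{1}{8} - \frac{1}{3}}{4} = - \frac{0 - \frac{1}{3}}{4} = \left(- \frac{1}{4}\right) \left(- \frac{1}{3}\right) = \frac{1}{12} \approx 0.083333$)
$Q \left(2 - 4\right) \left(a{\left(E \right)} + K{\left(-4 \right)} 6\right) = \frac{2 - 4}{12} \left(2 + \left(-3 - 4\right) 6\right) = \frac{1}{12} \left(-2\right) \left(2 - 42\right) = - \frac{2 - 42}{6} = \left(- \frac{1}{6}\right) \left(-40\right) = \frac{20}{3}$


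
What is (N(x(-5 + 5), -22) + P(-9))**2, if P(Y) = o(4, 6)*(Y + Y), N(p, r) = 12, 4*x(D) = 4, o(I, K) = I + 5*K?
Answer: 360000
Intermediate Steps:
x(D) = 1 (x(D) = (1/4)*4 = 1)
P(Y) = 68*Y (P(Y) = (4 + 5*6)*(Y + Y) = (4 + 30)*(2*Y) = 34*(2*Y) = 68*Y)
(N(x(-5 + 5), -22) + P(-9))**2 = (12 + 68*(-9))**2 = (12 - 612)**2 = (-600)**2 = 360000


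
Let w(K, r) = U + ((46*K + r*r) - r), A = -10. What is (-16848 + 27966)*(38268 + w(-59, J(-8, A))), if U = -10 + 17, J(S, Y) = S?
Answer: 396167694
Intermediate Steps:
U = 7
w(K, r) = 7 + r² - r + 46*K (w(K, r) = 7 + ((46*K + r*r) - r) = 7 + ((46*K + r²) - r) = 7 + ((r² + 46*K) - r) = 7 + (r² - r + 46*K) = 7 + r² - r + 46*K)
(-16848 + 27966)*(38268 + w(-59, J(-8, A))) = (-16848 + 27966)*(38268 + (7 + (-8)² - 1*(-8) + 46*(-59))) = 11118*(38268 + (7 + 64 + 8 - 2714)) = 11118*(38268 - 2635) = 11118*35633 = 396167694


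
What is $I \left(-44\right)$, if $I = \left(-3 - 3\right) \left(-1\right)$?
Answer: $-264$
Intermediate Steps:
$I = 6$ ($I = \left(-6\right) \left(-1\right) = 6$)
$I \left(-44\right) = 6 \left(-44\right) = -264$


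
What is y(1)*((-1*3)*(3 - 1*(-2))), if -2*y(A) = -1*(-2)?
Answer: 15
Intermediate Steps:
y(A) = -1 (y(A) = -(-1)*(-2)/2 = -½*2 = -1)
y(1)*((-1*3)*(3 - 1*(-2))) = -(-1*3)*(3 - 1*(-2)) = -(-3)*(3 + 2) = -(-3)*5 = -1*(-15) = 15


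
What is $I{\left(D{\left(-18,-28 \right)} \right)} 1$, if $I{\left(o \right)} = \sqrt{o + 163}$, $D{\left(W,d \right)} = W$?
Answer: $\sqrt{145} \approx 12.042$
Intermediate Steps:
$I{\left(o \right)} = \sqrt{163 + o}$
$I{\left(D{\left(-18,-28 \right)} \right)} 1 = \sqrt{163 - 18} \cdot 1 = \sqrt{145} \cdot 1 = \sqrt{145}$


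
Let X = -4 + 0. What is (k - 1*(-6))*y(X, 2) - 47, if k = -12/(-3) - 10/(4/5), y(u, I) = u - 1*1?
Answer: -69/2 ≈ -34.500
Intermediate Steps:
X = -4
y(u, I) = -1 + u (y(u, I) = u - 1 = -1 + u)
k = -17/2 (k = -12*(-⅓) - 10/(4*(⅕)) = 4 - 10/⅘ = 4 - 10*5/4 = 4 - 25/2 = -17/2 ≈ -8.5000)
(k - 1*(-6))*y(X, 2) - 47 = (-17/2 - 1*(-6))*(-1 - 4) - 47 = (-17/2 + 6)*(-5) - 47 = -5/2*(-5) - 47 = 25/2 - 47 = -69/2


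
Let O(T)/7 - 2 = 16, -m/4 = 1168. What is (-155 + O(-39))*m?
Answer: 135488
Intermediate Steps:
m = -4672 (m = -4*1168 = -4672)
O(T) = 126 (O(T) = 14 + 7*16 = 14 + 112 = 126)
(-155 + O(-39))*m = (-155 + 126)*(-4672) = -29*(-4672) = 135488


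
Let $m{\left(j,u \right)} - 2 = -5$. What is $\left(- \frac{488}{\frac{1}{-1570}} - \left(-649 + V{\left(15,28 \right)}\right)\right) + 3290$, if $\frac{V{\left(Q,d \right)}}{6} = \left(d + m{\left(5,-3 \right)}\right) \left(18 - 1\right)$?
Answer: $767549$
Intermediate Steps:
$m{\left(j,u \right)} = -3$ ($m{\left(j,u \right)} = 2 - 5 = -3$)
$V{\left(Q,d \right)} = -306 + 102 d$ ($V{\left(Q,d \right)} = 6 \left(d - 3\right) \left(18 - 1\right) = 6 \left(-3 + d\right) 17 = 6 \left(-51 + 17 d\right) = -306 + 102 d$)
$\left(- \frac{488}{\frac{1}{-1570}} - \left(-649 + V{\left(15,28 \right)}\right)\right) + 3290 = \left(- \frac{488}{\frac{1}{-1570}} + \left(649 - \left(-306 + 102 \cdot 28\right)\right)\right) + 3290 = \left(- \frac{488}{- \frac{1}{1570}} + \left(649 - \left(-306 + 2856\right)\right)\right) + 3290 = \left(\left(-488\right) \left(-1570\right) + \left(649 - 2550\right)\right) + 3290 = \left(766160 + \left(649 - 2550\right)\right) + 3290 = \left(766160 - 1901\right) + 3290 = 764259 + 3290 = 767549$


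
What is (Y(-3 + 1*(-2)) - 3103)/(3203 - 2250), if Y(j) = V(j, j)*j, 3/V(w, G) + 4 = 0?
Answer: -12397/3812 ≈ -3.2521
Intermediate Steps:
V(w, G) = -¾ (V(w, G) = 3/(-4 + 0) = 3/(-4) = 3*(-¼) = -¾)
Y(j) = -3*j/4
(Y(-3 + 1*(-2)) - 3103)/(3203 - 2250) = (-3*(-3 + 1*(-2))/4 - 3103)/(3203 - 2250) = (-3*(-3 - 2)/4 - 3103)/953 = (-¾*(-5) - 3103)*(1/953) = (15/4 - 3103)*(1/953) = -12397/4*1/953 = -12397/3812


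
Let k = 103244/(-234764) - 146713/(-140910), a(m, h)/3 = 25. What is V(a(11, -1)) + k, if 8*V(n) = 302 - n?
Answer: 136936672661/4725799320 ≈ 28.976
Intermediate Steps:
a(m, h) = 75 (a(m, h) = 3*25 = 75)
V(n) = 151/4 - n/8 (V(n) = (302 - n)/8 = 151/4 - n/8)
k = 710529239/1181449830 (k = 103244*(-1/234764) - 146713*(-1/140910) = -25811/58691 + 20959/20130 = 710529239/1181449830 ≈ 0.60140)
V(a(11, -1)) + k = (151/4 - ⅛*75) + 710529239/1181449830 = (151/4 - 75/8) + 710529239/1181449830 = 227/8 + 710529239/1181449830 = 136936672661/4725799320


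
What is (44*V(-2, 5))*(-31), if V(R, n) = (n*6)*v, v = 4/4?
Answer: -40920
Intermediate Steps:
v = 1 (v = 4*(1/4) = 1)
V(R, n) = 6*n (V(R, n) = (n*6)*1 = (6*n)*1 = 6*n)
(44*V(-2, 5))*(-31) = (44*(6*5))*(-31) = (44*30)*(-31) = 1320*(-31) = -40920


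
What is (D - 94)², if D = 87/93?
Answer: 8323225/961 ≈ 8661.0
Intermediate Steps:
D = 29/31 (D = 87*(1/93) = 29/31 ≈ 0.93548)
(D - 94)² = (29/31 - 94)² = (-2885/31)² = 8323225/961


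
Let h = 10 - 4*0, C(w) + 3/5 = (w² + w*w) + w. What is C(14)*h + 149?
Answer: 4203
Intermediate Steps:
C(w) = -⅗ + w + 2*w² (C(w) = -⅗ + ((w² + w*w) + w) = -⅗ + ((w² + w²) + w) = -⅗ + (2*w² + w) = -⅗ + (w + 2*w²) = -⅗ + w + 2*w²)
h = 10 (h = 10 + 0 = 10)
C(14)*h + 149 = (-⅗ + 14 + 2*14²)*10 + 149 = (-⅗ + 14 + 2*196)*10 + 149 = (-⅗ + 14 + 392)*10 + 149 = (2027/5)*10 + 149 = 4054 + 149 = 4203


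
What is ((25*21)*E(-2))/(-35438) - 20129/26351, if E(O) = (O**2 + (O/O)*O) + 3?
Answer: -60192529/71832826 ≈ -0.83795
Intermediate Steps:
E(O) = 3 + O + O**2 (E(O) = (O**2 + 1*O) + 3 = (O**2 + O) + 3 = (O + O**2) + 3 = 3 + O + O**2)
((25*21)*E(-2))/(-35438) - 20129/26351 = ((25*21)*(3 - 2 + (-2)**2))/(-35438) - 20129/26351 = (525*(3 - 2 + 4))*(-1/35438) - 20129*1/26351 = (525*5)*(-1/35438) - 20129/26351 = 2625*(-1/35438) - 20129/26351 = -2625/35438 - 20129/26351 = -60192529/71832826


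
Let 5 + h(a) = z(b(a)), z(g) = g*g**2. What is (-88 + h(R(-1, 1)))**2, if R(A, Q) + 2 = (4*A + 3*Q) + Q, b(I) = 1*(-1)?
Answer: 8836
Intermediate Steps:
b(I) = -1
z(g) = g**3
R(A, Q) = -2 + 4*A + 4*Q (R(A, Q) = -2 + ((4*A + 3*Q) + Q) = -2 + ((3*Q + 4*A) + Q) = -2 + (4*A + 4*Q) = -2 + 4*A + 4*Q)
h(a) = -6 (h(a) = -5 + (-1)**3 = -5 - 1 = -6)
(-88 + h(R(-1, 1)))**2 = (-88 - 6)**2 = (-94)**2 = 8836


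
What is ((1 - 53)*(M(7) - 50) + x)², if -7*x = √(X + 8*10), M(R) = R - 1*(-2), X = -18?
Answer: (14924 - √62)²/49 ≈ 4.5406e+6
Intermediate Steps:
M(R) = 2 + R (M(R) = R + 2 = 2 + R)
x = -√62/7 (x = -√(-18 + 8*10)/7 = -√(-18 + 80)/7 = -√62/7 ≈ -1.1249)
((1 - 53)*(M(7) - 50) + x)² = ((1 - 53)*((2 + 7) - 50) - √62/7)² = (-52*(9 - 50) - √62/7)² = (-52*(-41) - √62/7)² = (2132 - √62/7)²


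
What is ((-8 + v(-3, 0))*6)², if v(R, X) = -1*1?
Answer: 2916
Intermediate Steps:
v(R, X) = -1
((-8 + v(-3, 0))*6)² = ((-8 - 1)*6)² = (-9*6)² = (-54)² = 2916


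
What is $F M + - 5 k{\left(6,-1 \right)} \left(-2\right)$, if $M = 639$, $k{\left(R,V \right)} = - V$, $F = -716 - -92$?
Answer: $-398726$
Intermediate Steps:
$F = -624$ ($F = -716 + 92 = -624$)
$F M + - 5 k{\left(6,-1 \right)} \left(-2\right) = \left(-624\right) 639 + - 5 \left(\left(-1\right) \left(-1\right)\right) \left(-2\right) = -398736 + \left(-5\right) 1 \left(-2\right) = -398736 - -10 = -398736 + 10 = -398726$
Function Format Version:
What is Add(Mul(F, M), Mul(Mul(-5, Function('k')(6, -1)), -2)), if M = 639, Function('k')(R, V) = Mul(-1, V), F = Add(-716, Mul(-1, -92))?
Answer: -398726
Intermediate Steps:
F = -624 (F = Add(-716, 92) = -624)
Add(Mul(F, M), Mul(Mul(-5, Function('k')(6, -1)), -2)) = Add(Mul(-624, 639), Mul(Mul(-5, Mul(-1, -1)), -2)) = Add(-398736, Mul(Mul(-5, 1), -2)) = Add(-398736, Mul(-5, -2)) = Add(-398736, 10) = -398726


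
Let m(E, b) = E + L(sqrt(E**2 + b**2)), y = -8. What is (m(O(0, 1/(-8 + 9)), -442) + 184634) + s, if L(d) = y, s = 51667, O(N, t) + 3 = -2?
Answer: 236288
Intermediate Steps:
O(N, t) = -5 (O(N, t) = -3 - 2 = -5)
L(d) = -8
m(E, b) = -8 + E (m(E, b) = E - 8 = -8 + E)
(m(O(0, 1/(-8 + 9)), -442) + 184634) + s = ((-8 - 5) + 184634) + 51667 = (-13 + 184634) + 51667 = 184621 + 51667 = 236288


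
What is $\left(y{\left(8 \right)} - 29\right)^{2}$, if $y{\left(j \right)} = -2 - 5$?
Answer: $1296$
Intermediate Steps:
$y{\left(j \right)} = -7$
$\left(y{\left(8 \right)} - 29\right)^{2} = \left(-7 - 29\right)^{2} = \left(-36\right)^{2} = 1296$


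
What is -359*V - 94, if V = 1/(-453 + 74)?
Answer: -35267/379 ≈ -93.053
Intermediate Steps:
V = -1/379 (V = 1/(-379) = -1/379 ≈ -0.0026385)
-359*V - 94 = -359*(-1/379) - 94 = 359/379 - 94 = -35267/379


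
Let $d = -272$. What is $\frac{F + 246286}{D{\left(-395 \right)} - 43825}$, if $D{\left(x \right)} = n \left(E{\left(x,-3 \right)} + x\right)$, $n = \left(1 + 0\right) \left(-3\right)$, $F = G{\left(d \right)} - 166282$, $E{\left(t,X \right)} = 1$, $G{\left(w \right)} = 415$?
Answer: $- \frac{80419}{42643} \approx -1.8859$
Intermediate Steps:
$F = -165867$ ($F = 415 - 166282 = -165867$)
$n = -3$ ($n = 1 \left(-3\right) = -3$)
$D{\left(x \right)} = -3 - 3 x$ ($D{\left(x \right)} = - 3 \left(1 + x\right) = -3 - 3 x$)
$\frac{F + 246286}{D{\left(-395 \right)} - 43825} = \frac{-165867 + 246286}{\left(-3 - -1185\right) - 43825} = \frac{80419}{\left(-3 + 1185\right) - 43825} = \frac{80419}{1182 - 43825} = \frac{80419}{-42643} = 80419 \left(- \frac{1}{42643}\right) = - \frac{80419}{42643}$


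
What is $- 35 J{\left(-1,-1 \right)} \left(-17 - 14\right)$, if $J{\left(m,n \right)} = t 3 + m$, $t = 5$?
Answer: $15190$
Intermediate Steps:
$J{\left(m,n \right)} = 15 + m$ ($J{\left(m,n \right)} = 5 \cdot 3 + m = 15 + m$)
$- 35 J{\left(-1,-1 \right)} \left(-17 - 14\right) = - 35 \left(15 - 1\right) \left(-17 - 14\right) = \left(-35\right) 14 \left(-31\right) = \left(-490\right) \left(-31\right) = 15190$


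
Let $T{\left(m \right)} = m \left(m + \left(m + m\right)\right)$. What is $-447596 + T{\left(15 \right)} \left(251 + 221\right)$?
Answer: $-128996$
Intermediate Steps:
$T{\left(m \right)} = 3 m^{2}$ ($T{\left(m \right)} = m \left(m + 2 m\right) = m 3 m = 3 m^{2}$)
$-447596 + T{\left(15 \right)} \left(251 + 221\right) = -447596 + 3 \cdot 15^{2} \left(251 + 221\right) = -447596 + 3 \cdot 225 \cdot 472 = -447596 + 675 \cdot 472 = -447596 + 318600 = -128996$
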